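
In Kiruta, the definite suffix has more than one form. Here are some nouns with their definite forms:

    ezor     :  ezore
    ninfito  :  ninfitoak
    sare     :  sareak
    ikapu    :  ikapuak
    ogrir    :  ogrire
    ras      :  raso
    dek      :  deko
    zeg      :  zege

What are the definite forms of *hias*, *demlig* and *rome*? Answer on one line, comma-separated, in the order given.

The alternation tracks the final sound of the stem — -o when the stem ends in a voiceless consonant (*ras*, *dek*); -e when the stem ends in a voiced consonant (*ezor*, *ogrir*, *zeg*); -ak when the stem ends in a vowel (*ninfito*, *sare*, *ikapu*).
*hias*: final sound = /s/, a voiceless consonant → -o → *hiaso*.
The final sound of *demlig* is /g/, which is a voiced consonant, so the suffix is -e, giving *demlige*.
The final sound of *rome* is /e/, which is a vowel, so the suffix is -ak, giving *romeak*.

hiaso, demlige, romeak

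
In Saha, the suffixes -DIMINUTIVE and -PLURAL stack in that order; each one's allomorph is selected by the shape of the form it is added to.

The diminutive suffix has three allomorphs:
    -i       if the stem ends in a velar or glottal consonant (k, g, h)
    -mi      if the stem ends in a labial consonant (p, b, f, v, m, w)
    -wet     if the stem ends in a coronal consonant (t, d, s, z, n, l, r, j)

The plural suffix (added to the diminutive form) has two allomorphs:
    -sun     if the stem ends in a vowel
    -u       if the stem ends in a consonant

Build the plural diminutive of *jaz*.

jazwetu

Since the final consonant of *jaz* is /z/ (coronal), it takes -wet, giving *jazwet*.
The final sound of the diminutive form *jazwet* is /t/, which is a consonant, so the plural suffix is -u, giving *jazwetu*.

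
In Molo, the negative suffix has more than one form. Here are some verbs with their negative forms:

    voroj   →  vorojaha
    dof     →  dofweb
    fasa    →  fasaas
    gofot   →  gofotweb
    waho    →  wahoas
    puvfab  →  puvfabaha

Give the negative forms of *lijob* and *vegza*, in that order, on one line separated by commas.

Looking at the final sound of each stem: -web when the stem ends in a voiceless consonant (*dof*, *gofot*); -aha when the stem ends in a voiced consonant (*voroj*, *puvfab*); -as when the stem ends in a vowel (*fasa*, *waho*).
*lijob* — final sound /b/ (a voiced consonant) → -aha → *lijobaha*.
The final sound of *vegza* is /a/, which is a vowel, so the suffix is -as, giving *vegzaas*.

lijobaha, vegzaas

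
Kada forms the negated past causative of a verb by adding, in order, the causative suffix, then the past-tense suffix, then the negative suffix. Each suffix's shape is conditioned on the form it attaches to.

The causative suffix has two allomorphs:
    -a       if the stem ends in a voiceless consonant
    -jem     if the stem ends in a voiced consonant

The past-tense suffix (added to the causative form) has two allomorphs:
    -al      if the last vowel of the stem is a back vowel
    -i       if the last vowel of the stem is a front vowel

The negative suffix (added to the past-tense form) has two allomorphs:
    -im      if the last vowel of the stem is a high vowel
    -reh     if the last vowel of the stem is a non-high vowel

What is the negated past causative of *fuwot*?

fuwotaalreh

Since the final consonant of *fuwot* is /t/ (voiceless), it takes -a, giving *fuwota*.
The causative form *fuwota*: last vowel = /a/, a back vowel → -al → *fuwotaal*.
The last vowel of the past-tense form *fuwotaal* is /a/, which is a non-high vowel, so the negative suffix is -reh, giving *fuwotaalreh*.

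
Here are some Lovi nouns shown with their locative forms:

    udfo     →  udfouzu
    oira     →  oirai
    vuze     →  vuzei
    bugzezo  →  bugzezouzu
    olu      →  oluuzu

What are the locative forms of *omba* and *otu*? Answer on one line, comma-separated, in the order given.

Looking at the last vowel of each stem: -uzu when the last vowel of the stem is a rounded vowel (*udfo*, *bugzezo*, *olu*); -i when the last vowel of the stem is an unrounded vowel (*oira*, *vuze*).
The last vowel of *omba* is /a/, which is an unrounded vowel, so the suffix is -i, giving *ombai*.
*otu* — last vowel /u/ (a rounded vowel) → -uzu → *otuuzu*.

ombai, otuuzu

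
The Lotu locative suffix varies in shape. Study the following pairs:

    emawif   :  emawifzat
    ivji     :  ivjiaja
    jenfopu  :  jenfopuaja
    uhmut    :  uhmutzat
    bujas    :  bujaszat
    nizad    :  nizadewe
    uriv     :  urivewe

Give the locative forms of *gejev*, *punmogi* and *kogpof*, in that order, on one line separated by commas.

The suffix is conditioned by the final sound: -zat when the stem ends in a voiceless consonant (*emawif*, *uhmut*, *bujas*); -ewe when the stem ends in a voiced consonant (*nizad*, *uriv*); -aja when the stem ends in a vowel (*ivji*, *jenfopu*).
Since the final sound of *gejev* is /v/ (a voiced consonant), it takes -ewe, giving *gejevewe*.
Since the final sound of *punmogi* is /i/ (a vowel), it takes -aja, giving *punmogiaja*.
The final sound of *kogpof* is /f/, which is a voiceless consonant, so the suffix is -zat, giving *kogpofzat*.

gejevewe, punmogiaja, kogpofzat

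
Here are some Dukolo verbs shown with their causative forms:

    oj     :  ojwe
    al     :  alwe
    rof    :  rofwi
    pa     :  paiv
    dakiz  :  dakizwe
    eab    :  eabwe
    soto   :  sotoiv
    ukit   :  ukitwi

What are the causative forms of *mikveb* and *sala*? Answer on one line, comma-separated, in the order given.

The suffix is conditioned by the final sound: -wi when the stem ends in a voiceless consonant (*rof*, *ukit*); -we when the stem ends in a voiced consonant (*oj*, *al*, *dakiz*, *eab*); -iv when the stem ends in a vowel (*pa*, *soto*).
The final sound of *mikveb* is /b/, which is a voiced consonant, so the suffix is -we, giving *mikvebwe*.
Since the final sound of *sala* is /a/ (a vowel), it takes -iv, giving *salaiv*.

mikvebwe, salaiv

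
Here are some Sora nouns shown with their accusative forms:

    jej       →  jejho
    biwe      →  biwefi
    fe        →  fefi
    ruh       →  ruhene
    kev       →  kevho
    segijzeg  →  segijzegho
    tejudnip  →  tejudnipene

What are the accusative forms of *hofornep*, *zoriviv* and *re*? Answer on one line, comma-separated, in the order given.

Looking at the final sound of each stem: -ene when the stem ends in a voiceless consonant (*ruh*, *tejudnip*); -ho when the stem ends in a voiced consonant (*jej*, *kev*, *segijzeg*); -fi when the stem ends in a vowel (*biwe*, *fe*).
*hofornep*: final sound = /p/, a voiceless consonant → -ene → *hofornepene*.
Since the final sound of *zoriviv* is /v/ (a voiced consonant), it takes -ho, giving *zorivivho*.
*re*: final sound = /e/, a vowel → -fi → *refi*.

hofornepene, zorivivho, refi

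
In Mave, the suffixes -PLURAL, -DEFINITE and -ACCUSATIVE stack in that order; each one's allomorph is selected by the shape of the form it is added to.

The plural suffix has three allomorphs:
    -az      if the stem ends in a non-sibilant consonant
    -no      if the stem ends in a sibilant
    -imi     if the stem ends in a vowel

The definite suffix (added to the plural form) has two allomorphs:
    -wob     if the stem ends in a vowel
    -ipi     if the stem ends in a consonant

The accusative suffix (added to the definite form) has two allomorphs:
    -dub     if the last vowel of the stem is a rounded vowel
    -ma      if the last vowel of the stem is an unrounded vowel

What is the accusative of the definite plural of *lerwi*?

lerwiimiwobdub

Since the final sound of *lerwi* is /i/ (a vowel), it takes -imi, giving *lerwiimi*.
The plural form *lerwiimi*: final sound = /i/, a vowel → -wob → *lerwiimiwob*.
Since the last vowel of the definite form *lerwiimiwob* is /o/ (a rounded vowel), it takes -dub, giving *lerwiimiwobdub*.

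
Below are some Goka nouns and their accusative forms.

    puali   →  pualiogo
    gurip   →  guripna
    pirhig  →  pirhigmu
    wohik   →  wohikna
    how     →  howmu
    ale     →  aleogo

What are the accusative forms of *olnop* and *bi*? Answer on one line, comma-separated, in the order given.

The pattern is voicing of the final sound: -na when the stem ends in a voiceless consonant (*gurip*, *wohik*); -mu when the stem ends in a voiced consonant (*pirhig*, *how*); -ogo when the stem ends in a vowel (*puali*, *ale*).
Since the final sound of *olnop* is /p/ (a voiceless consonant), it takes -na, giving *olnopna*.
*bi*: final sound = /i/, a vowel → -ogo → *biogo*.

olnopna, biogo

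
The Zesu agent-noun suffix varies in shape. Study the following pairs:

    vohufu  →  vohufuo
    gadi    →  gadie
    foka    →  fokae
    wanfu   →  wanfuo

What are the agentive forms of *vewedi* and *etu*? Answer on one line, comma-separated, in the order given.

vewedie, etuo

The pattern is rounding harmony: -o when the last vowel of the stem is a rounded vowel (*vohufu*, *wanfu*); -e when the last vowel of the stem is an unrounded vowel (*gadi*, *foka*).
The last vowel of *vewedi* is /i/, which is an unrounded vowel, so the suffix is -e, giving *vewedie*.
*etu* — last vowel /u/ (a rounded vowel) → -o → *etuo*.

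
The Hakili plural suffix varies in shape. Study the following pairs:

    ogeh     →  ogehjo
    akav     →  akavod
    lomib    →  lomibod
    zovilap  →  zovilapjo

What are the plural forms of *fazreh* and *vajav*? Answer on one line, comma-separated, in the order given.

The suffix is conditioned by the final consonant: -jo when the stem ends in a voiceless consonant (*ogeh*, *zovilap*); -od when the stem ends in a voiced consonant (*akav*, *lomib*).
The final consonant of *fazreh* is /h/, which is voiceless, so the suffix is -jo, giving *fazrehjo*.
The final consonant of *vajav* is /v/, which is voiced, so the suffix is -od, giving *vajavod*.

fazrehjo, vajavod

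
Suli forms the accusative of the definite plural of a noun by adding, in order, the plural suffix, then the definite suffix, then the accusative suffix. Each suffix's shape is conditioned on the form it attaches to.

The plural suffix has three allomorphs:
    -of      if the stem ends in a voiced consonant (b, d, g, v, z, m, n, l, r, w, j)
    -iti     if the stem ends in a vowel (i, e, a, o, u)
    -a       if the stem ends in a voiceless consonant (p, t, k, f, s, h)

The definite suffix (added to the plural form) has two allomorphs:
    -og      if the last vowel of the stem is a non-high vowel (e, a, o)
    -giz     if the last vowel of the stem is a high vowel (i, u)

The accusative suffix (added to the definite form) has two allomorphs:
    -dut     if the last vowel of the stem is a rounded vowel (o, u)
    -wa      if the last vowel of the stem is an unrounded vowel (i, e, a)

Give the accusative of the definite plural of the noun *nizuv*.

nizuvofogdut

The final sound of *nizuv* is /v/, which is a voiced consonant, so the plural suffix is -of, giving *nizuvof*.
The last vowel of the plural form *nizuvof* is /o/, which is a non-high vowel, so the definite suffix is -og, giving *nizuvofog*.
Since the last vowel of the definite form *nizuvofog* is /o/ (a rounded vowel), it takes -dut, giving *nizuvofogdut*.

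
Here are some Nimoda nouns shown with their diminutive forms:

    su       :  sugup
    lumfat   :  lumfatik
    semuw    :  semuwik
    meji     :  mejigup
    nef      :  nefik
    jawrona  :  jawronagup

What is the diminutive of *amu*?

The alternation tracks the final sound of the stem — -ik when the stem ends in a consonant (*lumfat*, *semuw*, *nef*); -gup when the stem ends in a vowel (*su*, *meji*, *jawrona*).
The final sound of *amu* is /u/, which is a vowel, so the suffix is -gup, giving *amugup*.

amugup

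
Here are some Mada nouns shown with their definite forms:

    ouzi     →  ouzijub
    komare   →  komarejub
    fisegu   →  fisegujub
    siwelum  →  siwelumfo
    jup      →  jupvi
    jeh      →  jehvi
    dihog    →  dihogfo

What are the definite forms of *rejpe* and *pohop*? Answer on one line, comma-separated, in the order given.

rejpejub, pohopvi

The pattern is voicing of the final sound: -vi when the stem ends in a voiceless consonant (*jup*, *jeh*); -fo when the stem ends in a voiced consonant (*siwelum*, *dihog*); -jub when the stem ends in a vowel (*ouzi*, *komare*, *fisegu*).
*rejpe* — final sound /e/ (a vowel) → -jub → *rejpejub*.
The final sound of *pohop* is /p/, which is a voiceless consonant, so the suffix is -vi, giving *pohopvi*.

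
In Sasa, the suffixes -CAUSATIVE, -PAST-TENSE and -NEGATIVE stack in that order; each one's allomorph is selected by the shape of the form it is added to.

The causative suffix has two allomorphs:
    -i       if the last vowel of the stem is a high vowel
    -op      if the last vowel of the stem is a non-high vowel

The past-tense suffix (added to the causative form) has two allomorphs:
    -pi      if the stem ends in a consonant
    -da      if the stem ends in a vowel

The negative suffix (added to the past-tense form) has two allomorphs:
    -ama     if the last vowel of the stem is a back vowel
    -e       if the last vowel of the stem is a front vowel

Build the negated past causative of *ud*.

udidaama

*ud* — last vowel /u/ (a high vowel) → -i → *udi*.
The causative form *udi*: final sound = /i/, a vowel → -da → *udida*.
The past-tense form *udida* — last vowel /a/ (a back vowel) → -ama → *udidaama*.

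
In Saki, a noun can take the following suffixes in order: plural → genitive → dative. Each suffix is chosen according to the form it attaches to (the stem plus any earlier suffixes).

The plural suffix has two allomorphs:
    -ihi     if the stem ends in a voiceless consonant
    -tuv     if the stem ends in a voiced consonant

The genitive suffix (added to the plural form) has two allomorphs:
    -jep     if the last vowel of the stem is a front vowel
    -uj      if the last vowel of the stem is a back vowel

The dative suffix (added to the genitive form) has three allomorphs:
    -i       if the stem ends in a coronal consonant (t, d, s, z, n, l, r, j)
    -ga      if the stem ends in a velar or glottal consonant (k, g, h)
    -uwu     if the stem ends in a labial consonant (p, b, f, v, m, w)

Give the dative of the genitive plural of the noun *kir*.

kirtuvuji

*kir* — final consonant /r/ (voiced) → -tuv → *kirtuv*.
The plural form *kirtuv* — last vowel /u/ (a back vowel) → -uj → *kirtuvuj*.
The genitive form *kirtuvuj* — final consonant /j/ (coronal) → -i → *kirtuvuji*.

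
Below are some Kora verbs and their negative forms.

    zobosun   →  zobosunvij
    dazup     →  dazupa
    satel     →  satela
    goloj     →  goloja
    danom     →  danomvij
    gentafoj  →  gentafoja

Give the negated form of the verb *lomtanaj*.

Looking at the final consonant of each stem: -vij when the stem ends in a nasal (*zobosun*, *danom*); -a when the stem ends in a non-nasal consonant (*dazup*, *satel*, *goloj*, *gentafoj*).
Since the final consonant of *lomtanaj* is /j/ (non-nasal), it takes -a, giving *lomtanaja*.

lomtanaja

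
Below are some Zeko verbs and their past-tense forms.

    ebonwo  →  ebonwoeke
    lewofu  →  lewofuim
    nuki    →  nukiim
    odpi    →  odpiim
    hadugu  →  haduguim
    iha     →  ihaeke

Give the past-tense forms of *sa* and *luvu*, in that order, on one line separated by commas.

saeke, luvuim

Looking at the last vowel of each stem: -im when the last vowel of the stem is a high vowel (*lewofu*, *nuki*, *odpi*, *hadugu*); -eke when the last vowel of the stem is a non-high vowel (*ebonwo*, *iha*).
*sa* — last vowel /a/ (a non-high vowel) → -eke → *saeke*.
The last vowel of *luvu* is /u/, which is a high vowel, so the suffix is -im, giving *luvuim*.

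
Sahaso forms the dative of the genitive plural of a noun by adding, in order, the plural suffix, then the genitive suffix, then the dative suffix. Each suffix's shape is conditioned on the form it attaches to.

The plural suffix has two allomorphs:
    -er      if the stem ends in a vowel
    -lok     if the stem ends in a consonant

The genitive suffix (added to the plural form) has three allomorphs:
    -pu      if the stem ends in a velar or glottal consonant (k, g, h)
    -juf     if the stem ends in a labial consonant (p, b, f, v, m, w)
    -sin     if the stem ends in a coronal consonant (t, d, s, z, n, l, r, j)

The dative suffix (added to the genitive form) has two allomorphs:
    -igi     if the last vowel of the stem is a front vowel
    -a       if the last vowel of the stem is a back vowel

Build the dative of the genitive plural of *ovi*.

The final sound of *ovi* is /i/, which is a vowel, so the plural suffix is -er, giving *ovier*.
The plural form *ovier* — final consonant /r/ (coronal) → -sin → *oviersin*.
The genitive form *oviersin*: last vowel = /i/, a front vowel → -igi → *oviersinigi*.

oviersinigi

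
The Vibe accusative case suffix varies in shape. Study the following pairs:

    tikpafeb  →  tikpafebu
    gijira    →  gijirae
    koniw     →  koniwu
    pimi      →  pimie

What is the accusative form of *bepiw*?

Looking at the final sound of each stem: -u when the stem ends in a consonant (*tikpafeb*, *koniw*); -e when the stem ends in a vowel (*gijira*, *pimi*).
Since the final sound of *bepiw* is /w/ (a consonant), it takes -u, giving *bepiwu*.

bepiwu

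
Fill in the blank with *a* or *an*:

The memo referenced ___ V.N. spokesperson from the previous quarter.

The indefinite article is chosen by the initial *sound* of the following word, not its spelling.
The initialism *V.N.* is read letter by letter; the first letter, V, is pronounced /viː/, which begins with a consonant sound.
So the article is *a*: The memo referenced a V.N. spokesperson from the previous quarter.

a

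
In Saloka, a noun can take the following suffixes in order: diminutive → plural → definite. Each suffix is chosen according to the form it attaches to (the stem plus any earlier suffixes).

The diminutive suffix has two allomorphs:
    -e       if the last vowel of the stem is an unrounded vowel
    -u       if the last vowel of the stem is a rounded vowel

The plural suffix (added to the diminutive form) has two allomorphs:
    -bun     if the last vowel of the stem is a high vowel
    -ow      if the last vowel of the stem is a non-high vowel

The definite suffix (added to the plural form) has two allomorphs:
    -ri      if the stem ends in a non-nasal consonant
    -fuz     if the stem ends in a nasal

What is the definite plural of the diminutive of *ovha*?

*ovha* — last vowel /a/ (an unrounded vowel) → -e → *ovhae*.
The diminutive form *ovhae* — last vowel /e/ (a non-high vowel) → -ow → *ovhaeow*.
The plural form *ovhaeow*: final consonant = /w/, non-nasal → -ri → *ovhaeowri*.

ovhaeowri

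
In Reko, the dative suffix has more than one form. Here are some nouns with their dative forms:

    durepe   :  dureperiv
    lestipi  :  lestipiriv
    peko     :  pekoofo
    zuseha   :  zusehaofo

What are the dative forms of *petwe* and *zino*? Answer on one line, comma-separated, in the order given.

petweriv, zinoofo

Looking at the last vowel of each stem: -riv when the last vowel of the stem is a front vowel (*durepe*, *lestipi*); -ofo when the last vowel of the stem is a back vowel (*peko*, *zuseha*).
*petwe* — last vowel /e/ (a front vowel) → -riv → *petweriv*.
The last vowel of *zino* is /o/, which is a back vowel, so the suffix is -ofo, giving *zinoofo*.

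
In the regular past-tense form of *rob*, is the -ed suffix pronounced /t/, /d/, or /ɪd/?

The stem *rob* ends in a voiced sound other than /d/.
The -ed suffix is realized as /ɪd/ after /t, d/; as /t/ after other voiceless consonants; and as /d/ after other voiced sounds.
So -ed on *rob* is pronounced /d/.

/d/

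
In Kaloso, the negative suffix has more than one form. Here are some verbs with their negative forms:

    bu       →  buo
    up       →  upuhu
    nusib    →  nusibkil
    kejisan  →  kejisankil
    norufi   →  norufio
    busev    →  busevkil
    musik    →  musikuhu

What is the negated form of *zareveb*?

zarevebkil

The suffix is conditioned by the final sound: -uhu when the stem ends in a voiceless consonant (*up*, *musik*); -kil when the stem ends in a voiced consonant (*nusib*, *kejisan*, *busev*); -o when the stem ends in a vowel (*bu*, *norufi*).
Since the final sound of *zareveb* is /b/ (a voiced consonant), it takes -kil, giving *zarevebkil*.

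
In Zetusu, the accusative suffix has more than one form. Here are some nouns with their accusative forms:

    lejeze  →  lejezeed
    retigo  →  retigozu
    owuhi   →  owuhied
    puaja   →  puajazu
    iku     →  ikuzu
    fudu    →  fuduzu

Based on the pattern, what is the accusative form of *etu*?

The pattern is front/back vowel harmony: -ed when the last vowel of the stem is a front vowel (*lejeze*, *owuhi*); -zu when the last vowel of the stem is a back vowel (*retigo*, *puaja*, *iku*, *fudu*).
*etu*: last vowel = /u/, a back vowel → -zu → *etuzu*.

etuzu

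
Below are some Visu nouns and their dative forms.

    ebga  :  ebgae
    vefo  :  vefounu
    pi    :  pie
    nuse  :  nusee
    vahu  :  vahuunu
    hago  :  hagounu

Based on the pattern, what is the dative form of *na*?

Looking at the last vowel of each stem: -unu when the last vowel of the stem is a rounded vowel (*vefo*, *vahu*, *hago*); -e when the last vowel of the stem is an unrounded vowel (*ebga*, *pi*, *nuse*).
*na*: last vowel = /a/, an unrounded vowel → -e → *nae*.

nae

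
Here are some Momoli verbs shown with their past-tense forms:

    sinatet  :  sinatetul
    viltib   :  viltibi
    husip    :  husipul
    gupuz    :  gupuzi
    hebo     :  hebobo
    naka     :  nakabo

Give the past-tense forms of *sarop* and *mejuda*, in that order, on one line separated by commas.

The pattern is voicing of the final sound: -ul when the stem ends in a voiceless consonant (*sinatet*, *husip*); -i when the stem ends in a voiced consonant (*viltib*, *gupuz*); -bo when the stem ends in a vowel (*hebo*, *naka*).
The final sound of *sarop* is /p/, which is a voiceless consonant, so the suffix is -ul, giving *saropul*.
*mejuda*: final sound = /a/, a vowel → -bo → *mejudabo*.

saropul, mejudabo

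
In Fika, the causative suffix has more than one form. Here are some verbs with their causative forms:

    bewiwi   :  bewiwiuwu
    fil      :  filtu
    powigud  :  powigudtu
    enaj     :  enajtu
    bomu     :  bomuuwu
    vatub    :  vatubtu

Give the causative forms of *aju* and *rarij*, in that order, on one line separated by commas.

The alternation tracks the final sound of the stem — -tu when the stem ends in a consonant (*fil*, *powigud*, *enaj*, *vatub*); -uwu when the stem ends in a vowel (*bewiwi*, *bomu*).
*aju* — final sound /u/ (a vowel) → -uwu → *ajuuwu*.
*rarij*: final sound = /j/, a consonant → -tu → *rarijtu*.

ajuuwu, rarijtu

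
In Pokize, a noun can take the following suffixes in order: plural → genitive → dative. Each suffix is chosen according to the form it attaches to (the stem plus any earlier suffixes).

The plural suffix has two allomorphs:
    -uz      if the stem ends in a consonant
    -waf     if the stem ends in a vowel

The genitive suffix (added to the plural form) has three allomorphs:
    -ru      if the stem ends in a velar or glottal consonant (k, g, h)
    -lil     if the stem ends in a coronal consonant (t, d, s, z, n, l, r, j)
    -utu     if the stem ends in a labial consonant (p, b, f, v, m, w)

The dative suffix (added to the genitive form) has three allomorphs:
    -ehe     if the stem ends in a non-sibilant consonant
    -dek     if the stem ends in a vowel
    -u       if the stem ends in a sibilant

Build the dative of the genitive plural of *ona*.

The final sound of *ona* is /a/, which is a vowel, so the plural suffix is -waf, giving *onawaf*.
Since the final consonant of the plural form *onawaf* is /f/ (labial), it takes -utu, giving *onawafutu*.
Since the final sound of the genitive form *onawafutu* is /u/ (a vowel), it takes -dek, giving *onawafutudek*.

onawafutudek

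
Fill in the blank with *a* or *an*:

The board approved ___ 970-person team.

a

The indefinite article is chosen by the initial *sound* of the following word, not its spelling.
The number *970* is spoken "nine hundred …", beginning with /naɪn/ — a consonant sound.
So the article is *a*: The board approved a 970-person team.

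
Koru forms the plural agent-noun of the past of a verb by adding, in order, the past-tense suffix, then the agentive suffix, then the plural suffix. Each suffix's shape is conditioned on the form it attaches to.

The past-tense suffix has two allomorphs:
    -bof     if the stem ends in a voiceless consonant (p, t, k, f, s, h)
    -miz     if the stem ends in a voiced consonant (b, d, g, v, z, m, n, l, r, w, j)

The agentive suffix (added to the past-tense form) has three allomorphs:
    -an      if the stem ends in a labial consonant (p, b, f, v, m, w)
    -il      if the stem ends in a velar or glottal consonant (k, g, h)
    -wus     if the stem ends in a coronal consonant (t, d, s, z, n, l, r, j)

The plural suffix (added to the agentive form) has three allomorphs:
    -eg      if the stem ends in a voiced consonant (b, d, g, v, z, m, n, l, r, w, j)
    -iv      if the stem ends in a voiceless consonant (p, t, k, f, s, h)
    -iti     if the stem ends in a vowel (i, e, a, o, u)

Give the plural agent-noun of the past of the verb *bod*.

Since the final consonant of *bod* is /d/ (voiced), it takes -miz, giving *bodmiz*.
Since the final consonant of the past-tense form *bodmiz* is /z/ (coronal), it takes -wus, giving *bodmizwus*.
The agentive form *bodmizwus*: final sound = /s/, a voiceless consonant → -iv → *bodmizwusiv*.

bodmizwusiv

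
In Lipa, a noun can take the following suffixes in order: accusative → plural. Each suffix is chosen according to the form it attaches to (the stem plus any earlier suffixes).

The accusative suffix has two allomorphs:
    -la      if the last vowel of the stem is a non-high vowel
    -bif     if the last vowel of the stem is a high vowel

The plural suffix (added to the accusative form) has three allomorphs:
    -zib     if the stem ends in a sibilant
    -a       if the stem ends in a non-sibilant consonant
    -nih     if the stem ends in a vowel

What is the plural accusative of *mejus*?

mejusbifa

Since the last vowel of *mejus* is /u/ (a high vowel), it takes -bif, giving *mejusbif*.
The accusative form *mejusbif* — final sound /f/ (a non-sibilant consonant) → -a → *mejusbifa*.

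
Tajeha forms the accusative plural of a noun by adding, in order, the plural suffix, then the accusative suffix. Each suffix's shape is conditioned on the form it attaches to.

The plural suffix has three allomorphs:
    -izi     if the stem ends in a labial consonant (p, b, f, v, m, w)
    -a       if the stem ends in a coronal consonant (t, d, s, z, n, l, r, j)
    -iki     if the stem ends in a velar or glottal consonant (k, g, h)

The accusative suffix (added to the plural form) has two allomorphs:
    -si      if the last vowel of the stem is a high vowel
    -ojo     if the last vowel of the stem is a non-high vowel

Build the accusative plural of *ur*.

Since the final consonant of *ur* is /r/ (coronal), it takes -a, giving *ura*.
The plural form *ura* — last vowel /a/ (a non-high vowel) → -ojo → *uraojo*.

uraojo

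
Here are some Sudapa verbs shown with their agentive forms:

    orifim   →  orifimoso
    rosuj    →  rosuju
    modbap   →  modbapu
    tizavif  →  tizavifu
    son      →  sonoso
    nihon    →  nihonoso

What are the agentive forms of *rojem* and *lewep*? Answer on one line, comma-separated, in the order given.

The alternation tracks the final consonant of the stem — -oso when the stem ends in a nasal (*orifim*, *son*, *nihon*); -u when the stem ends in a non-nasal consonant (*rosuj*, *modbap*, *tizavif*).
*rojem*: final consonant = /m/, a nasal → -oso → *rojemoso*.
Since the final consonant of *lewep* is /p/ (non-nasal), it takes -u, giving *lewepu*.

rojemoso, lewepu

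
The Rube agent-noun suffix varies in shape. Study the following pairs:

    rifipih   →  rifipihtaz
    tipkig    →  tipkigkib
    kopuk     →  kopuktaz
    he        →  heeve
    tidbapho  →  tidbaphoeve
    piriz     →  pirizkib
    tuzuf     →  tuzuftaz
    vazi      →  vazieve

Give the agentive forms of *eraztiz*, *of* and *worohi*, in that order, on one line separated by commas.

The suffix is conditioned by the final sound: -taz when the stem ends in a voiceless consonant (*rifipih*, *kopuk*, *tuzuf*); -kib when the stem ends in a voiced consonant (*tipkig*, *piriz*); -eve when the stem ends in a vowel (*he*, *tidbapho*, *vazi*).
The final sound of *eraztiz* is /z/, which is a voiced consonant, so the suffix is -kib, giving *eraztizkib*.
*of*: final sound = /f/, a voiceless consonant → -taz → *oftaz*.
*worohi* — final sound /i/ (a vowel) → -eve → *worohieve*.

eraztizkib, oftaz, worohieve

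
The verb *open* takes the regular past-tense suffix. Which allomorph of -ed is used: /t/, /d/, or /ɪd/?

The stem *open* ends in a voiced sound other than /d/.
The -ed suffix is realized as /ɪd/ after /t, d/; as /t/ after other voiceless consonants; and as /d/ after other voiced sounds.
So -ed on *open* is pronounced /d/.

/d/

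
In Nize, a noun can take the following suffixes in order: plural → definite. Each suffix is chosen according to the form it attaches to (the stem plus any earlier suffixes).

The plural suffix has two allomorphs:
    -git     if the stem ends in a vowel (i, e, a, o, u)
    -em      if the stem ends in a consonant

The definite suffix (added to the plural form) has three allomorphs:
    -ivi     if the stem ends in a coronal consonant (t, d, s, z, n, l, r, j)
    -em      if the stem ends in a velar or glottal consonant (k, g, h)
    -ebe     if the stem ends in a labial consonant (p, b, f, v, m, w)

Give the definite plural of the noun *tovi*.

tovigitivi

Since the final sound of *tovi* is /i/ (a vowel), it takes -git, giving *tovigit*.
The final consonant of the plural form *tovigit* is /t/, which is coronal, so the definite suffix is -ivi, giving *tovigitivi*.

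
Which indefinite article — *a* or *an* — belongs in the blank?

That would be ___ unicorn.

a

The indefinite article is chosen by the initial *sound* of the following word, not its spelling.
*unicorn* begins with the sound /juː/ (u pronounced /juː/) — a consonant sound.
So the article is *a*: That would be a unicorn.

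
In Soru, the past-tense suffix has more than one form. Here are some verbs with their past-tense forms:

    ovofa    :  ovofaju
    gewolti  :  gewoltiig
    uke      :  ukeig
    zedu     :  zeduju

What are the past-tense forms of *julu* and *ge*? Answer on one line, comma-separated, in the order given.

The alternation tracks the last vowel of the stem — -ig when the last vowel of the stem is a front vowel (*gewolti*, *uke*); -ju when the last vowel of the stem is a back vowel (*ovofa*, *zedu*).
*julu*: last vowel = /u/, a back vowel → -ju → *juluju*.
*ge*: last vowel = /e/, a front vowel → -ig → *geig*.

juluju, geig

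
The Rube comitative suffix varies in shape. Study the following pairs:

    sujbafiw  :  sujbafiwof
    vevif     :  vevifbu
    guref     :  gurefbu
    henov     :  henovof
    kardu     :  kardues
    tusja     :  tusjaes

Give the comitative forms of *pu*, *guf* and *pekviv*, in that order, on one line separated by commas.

The pattern is voicing of the final sound: -bu when the stem ends in a voiceless consonant (*vevif*, *guref*); -of when the stem ends in a voiced consonant (*sujbafiw*, *henov*); -es when the stem ends in a vowel (*kardu*, *tusja*).
The final sound of *pu* is /u/, which is a vowel, so the suffix is -es, giving *pues*.
*guf*: final sound = /f/, a voiceless consonant → -bu → *gufbu*.
*pekviv*: final sound = /v/, a voiced consonant → -of → *pekvivof*.

pues, gufbu, pekvivof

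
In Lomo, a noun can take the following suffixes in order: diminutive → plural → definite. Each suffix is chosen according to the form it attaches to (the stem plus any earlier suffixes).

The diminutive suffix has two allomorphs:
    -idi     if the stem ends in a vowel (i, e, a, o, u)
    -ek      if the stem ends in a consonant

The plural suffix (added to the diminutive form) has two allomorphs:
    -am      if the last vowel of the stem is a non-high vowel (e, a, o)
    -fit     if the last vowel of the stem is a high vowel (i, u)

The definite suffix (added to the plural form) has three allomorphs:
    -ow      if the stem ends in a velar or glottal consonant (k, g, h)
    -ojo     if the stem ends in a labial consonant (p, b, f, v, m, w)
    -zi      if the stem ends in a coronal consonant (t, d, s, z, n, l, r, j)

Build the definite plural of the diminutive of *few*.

fewekamojo

Since the final sound of *few* is /w/ (a consonant), it takes -ek, giving *fewek*.
Since the last vowel of the diminutive form *fewek* is /e/ (a non-high vowel), it takes -am, giving *fewekam*.
The final consonant of the plural form *fewekam* is /m/, which is labial, so the definite suffix is -ojo, giving *fewekamojo*.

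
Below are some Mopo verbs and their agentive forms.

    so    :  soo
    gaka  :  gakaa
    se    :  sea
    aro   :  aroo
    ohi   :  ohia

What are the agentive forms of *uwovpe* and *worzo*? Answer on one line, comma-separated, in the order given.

Looking at the last vowel of each stem: -o when the last vowel of the stem is a rounded vowel (*so*, *aro*); -a when the last vowel of the stem is an unrounded vowel (*gaka*, *se*, *ohi*).
The last vowel of *uwovpe* is /e/, which is an unrounded vowel, so the suffix is -a, giving *uwovpea*.
The last vowel of *worzo* is /o/, which is a rounded vowel, so the suffix is -o, giving *worzoo*.

uwovpea, worzoo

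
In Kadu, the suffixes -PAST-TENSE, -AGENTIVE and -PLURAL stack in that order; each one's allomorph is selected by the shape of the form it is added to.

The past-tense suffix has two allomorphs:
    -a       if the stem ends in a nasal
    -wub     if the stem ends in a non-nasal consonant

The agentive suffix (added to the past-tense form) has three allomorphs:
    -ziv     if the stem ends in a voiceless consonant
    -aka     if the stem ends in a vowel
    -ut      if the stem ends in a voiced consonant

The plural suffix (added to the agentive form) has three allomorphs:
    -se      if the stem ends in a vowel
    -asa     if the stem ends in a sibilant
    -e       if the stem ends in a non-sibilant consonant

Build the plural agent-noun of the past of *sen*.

*sen*: final consonant = /n/, a nasal → -a → *sena*.
The past-tense form *sena*: final sound = /a/, a vowel → -aka → *senaaka*.
The agentive form *senaaka*: final sound = /a/, a vowel → -se → *senaakase*.

senaakase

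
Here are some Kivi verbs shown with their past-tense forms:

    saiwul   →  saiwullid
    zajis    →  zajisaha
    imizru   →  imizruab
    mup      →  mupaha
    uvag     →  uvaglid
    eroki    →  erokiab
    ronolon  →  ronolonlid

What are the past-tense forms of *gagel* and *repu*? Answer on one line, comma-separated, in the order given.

The alternation tracks the final sound of the stem — -aha when the stem ends in a voiceless consonant (*zajis*, *mup*); -lid when the stem ends in a voiced consonant (*saiwul*, *uvag*, *ronolon*); -ab when the stem ends in a vowel (*imizru*, *eroki*).
Since the final sound of *gagel* is /l/ (a voiced consonant), it takes -lid, giving *gagellid*.
The final sound of *repu* is /u/, which is a vowel, so the suffix is -ab, giving *repuab*.

gagellid, repuab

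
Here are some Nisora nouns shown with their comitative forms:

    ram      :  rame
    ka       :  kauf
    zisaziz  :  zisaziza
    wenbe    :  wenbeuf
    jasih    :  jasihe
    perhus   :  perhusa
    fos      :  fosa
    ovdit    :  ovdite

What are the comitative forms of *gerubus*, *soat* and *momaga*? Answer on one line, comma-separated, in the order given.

gerubusa, soate, momagauf

The alternation tracks the final sound of the stem — -a when the stem ends in a sibilant (*zisaziz*, *perhus*, *fos*); -e when the stem ends in a non-sibilant consonant (*ram*, *jasih*, *ovdit*); -uf when the stem ends in a vowel (*ka*, *wenbe*).
*gerubus*: final sound = /s/, a sibilant → -a → *gerubusa*.
*soat* — final sound /t/ (a non-sibilant consonant) → -e → *soate*.
*momaga*: final sound = /a/, a vowel → -uf → *momagauf*.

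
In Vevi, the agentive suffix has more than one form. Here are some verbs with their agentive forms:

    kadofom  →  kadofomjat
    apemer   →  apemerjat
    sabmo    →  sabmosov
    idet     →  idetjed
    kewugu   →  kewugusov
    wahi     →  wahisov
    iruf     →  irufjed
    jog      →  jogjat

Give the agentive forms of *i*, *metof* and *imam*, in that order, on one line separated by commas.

isov, metofjed, imamjat

The suffix is conditioned by the final sound: -jed when the stem ends in a voiceless consonant (*idet*, *iruf*); -jat when the stem ends in a voiced consonant (*kadofom*, *apemer*, *jog*); -sov when the stem ends in a vowel (*sabmo*, *kewugu*, *wahi*).
*i*: final sound = /i/, a vowel → -sov → *isov*.
Since the final sound of *metof* is /f/ (a voiceless consonant), it takes -jed, giving *metofjed*.
Since the final sound of *imam* is /m/ (a voiced consonant), it takes -jat, giving *imamjat*.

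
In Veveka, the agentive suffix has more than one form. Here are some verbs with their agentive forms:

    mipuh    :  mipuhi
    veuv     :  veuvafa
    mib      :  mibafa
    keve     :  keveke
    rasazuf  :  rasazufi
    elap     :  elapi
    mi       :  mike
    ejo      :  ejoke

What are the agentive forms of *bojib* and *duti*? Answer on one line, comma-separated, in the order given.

bojibafa, dutike

Looking at the final sound of each stem: -i when the stem ends in a voiceless consonant (*mipuh*, *rasazuf*, *elap*); -afa when the stem ends in a voiced consonant (*veuv*, *mib*); -ke when the stem ends in a vowel (*keve*, *mi*, *ejo*).
Since the final sound of *bojib* is /b/ (a voiced consonant), it takes -afa, giving *bojibafa*.
*duti*: final sound = /i/, a vowel → -ke → *dutike*.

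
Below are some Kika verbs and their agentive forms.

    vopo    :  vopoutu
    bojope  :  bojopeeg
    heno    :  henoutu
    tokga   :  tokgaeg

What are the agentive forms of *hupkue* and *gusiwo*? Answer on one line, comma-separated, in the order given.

hupkueeg, gusiwoutu

Looking at the last vowel of each stem: -utu when the last vowel of the stem is a rounded vowel (*vopo*, *heno*); -eg when the last vowel of the stem is an unrounded vowel (*bojope*, *tokga*).
The last vowel of *hupkue* is /e/, which is an unrounded vowel, so the suffix is -eg, giving *hupkueeg*.
Since the last vowel of *gusiwo* is /o/ (a rounded vowel), it takes -utu, giving *gusiwoutu*.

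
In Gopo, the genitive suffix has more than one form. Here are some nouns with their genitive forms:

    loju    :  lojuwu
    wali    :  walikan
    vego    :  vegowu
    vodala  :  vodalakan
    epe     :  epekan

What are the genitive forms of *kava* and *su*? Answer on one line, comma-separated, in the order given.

kavakan, suwu

Looking at the last vowel of each stem: -wu when the last vowel of the stem is a rounded vowel (*loju*, *vego*); -kan when the last vowel of the stem is an unrounded vowel (*wali*, *vodala*, *epe*).
*kava* — last vowel /a/ (an unrounded vowel) → -kan → *kavakan*.
*su* — last vowel /u/ (a rounded vowel) → -wu → *suwu*.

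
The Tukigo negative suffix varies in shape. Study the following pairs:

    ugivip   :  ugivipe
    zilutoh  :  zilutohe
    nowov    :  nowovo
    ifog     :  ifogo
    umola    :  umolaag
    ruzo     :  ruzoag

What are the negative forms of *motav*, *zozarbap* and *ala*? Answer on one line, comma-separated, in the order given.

motavo, zozarbape, alaag

The pattern is voicing of the final sound: -e when the stem ends in a voiceless consonant (*ugivip*, *zilutoh*); -o when the stem ends in a voiced consonant (*nowov*, *ifog*); -ag when the stem ends in a vowel (*umola*, *ruzo*).
*motav* — final sound /v/ (a voiced consonant) → -o → *motavo*.
*zozarbap* — final sound /p/ (a voiceless consonant) → -e → *zozarbape*.
Since the final sound of *ala* is /a/ (a vowel), it takes -ag, giving *alaag*.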